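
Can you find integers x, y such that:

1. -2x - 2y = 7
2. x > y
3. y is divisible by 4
No

Even the single constraint (-2x - 2y = 7) is infeasible over the integers.

  - -2x - 2y = 7: every term on the left is divisible by 2, so the LHS ≡ 0 (mod 2), but the RHS 7 is not — no integer solution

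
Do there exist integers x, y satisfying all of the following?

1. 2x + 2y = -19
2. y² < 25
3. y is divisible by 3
No

Even the single constraint (2x + 2y = -19) is infeasible over the integers.

  - 2x + 2y = -19: every term on the left is divisible by 2, so the LHS ≡ 0 (mod 2), but the RHS -19 is not — no integer solution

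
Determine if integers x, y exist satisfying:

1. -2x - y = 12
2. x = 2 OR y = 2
Yes

Take x = -7, y = 2. Substituting into each constraint:
  (1) -2(-7) + (-2) = 12 ✓
  (2) y = 2, target 2 ✓ (second branch holds)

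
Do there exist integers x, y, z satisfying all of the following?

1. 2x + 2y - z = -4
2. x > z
Yes

Take x = 1, y = -3, z = 0. Substituting into each constraint:
  (1) 2(1) + 2(-3) + 0 = -4 ✓
  (2) 1 > 0 ✓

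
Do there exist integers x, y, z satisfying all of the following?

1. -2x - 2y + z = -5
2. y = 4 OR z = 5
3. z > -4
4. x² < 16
Yes

Take x = -3, y = 4, z = -3. Substituting into each constraint:
  (1) -2(-3) - 2(4) + (-3) = -5 ✓
  (2) y = 4, target 4 ✓ (first branch holds)
  (3) -3 > -4 ✓
  (4) x² = (-3)² = 9, and 9 < 16 ✓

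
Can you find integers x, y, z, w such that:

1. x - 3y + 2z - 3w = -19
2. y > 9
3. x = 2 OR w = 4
Yes

Take x = 0, y = 11, z = 13, w = 4. Substituting into each constraint:
  (1) 0 - 3(11) + 2(13) - 3(4) = -19 ✓
  (2) 11 > 9 ✓
  (3) w = 4, target 4 ✓ (second branch holds)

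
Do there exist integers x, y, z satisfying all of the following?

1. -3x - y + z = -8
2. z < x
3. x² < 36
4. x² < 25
Yes

Take x = 0, y = 7, z = -1. Substituting into each constraint:
  (1) -3(0) + (-7) + (-1) = -8 ✓
  (2) -1 < 0 ✓
  (3) x² = (0)² = 0, and 0 < 36 ✓
  (4) x² = (0)² = 0, and 0 < 25 ✓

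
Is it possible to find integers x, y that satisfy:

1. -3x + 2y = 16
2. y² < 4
Yes

Take x = -6, y = -1. Substituting into each constraint:
  (1) -3(-6) + 2(-1) = 16 ✓
  (2) y² = (-1)² = 1, and 1 < 4 ✓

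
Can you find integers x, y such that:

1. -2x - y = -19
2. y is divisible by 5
Yes

Take x = 7, y = 5. Substituting into each constraint:
  (1) -2(7) + (-5) = -19 ✓
  (2) 5 = 5 × 1, remainder 0 ✓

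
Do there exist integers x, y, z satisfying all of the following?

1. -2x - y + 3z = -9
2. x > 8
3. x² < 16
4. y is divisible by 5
No

A contradictory subset is {x > 8, x² < 16}. No integer assignment can satisfy these jointly:

  - x > 8: bounds one variable relative to a constant
  - x² < 16: restricts x to |x| ≤ 3

Direct contradiction: the bounds on x require x ≥ 9 and x ≤ 3 simultaneously, which is empty.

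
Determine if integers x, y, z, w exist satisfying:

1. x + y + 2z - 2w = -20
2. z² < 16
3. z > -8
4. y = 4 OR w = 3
Yes

Take x = -24, y = 4, z = 0, w = 0. Substituting into each constraint:
  (1) (-24) + 4 + 2(0) - 2(0) = -20 ✓
  (2) z² = (0)² = 0, and 0 < 16 ✓
  (3) 0 > -8 ✓
  (4) y = 4, target 4 ✓ (first branch holds)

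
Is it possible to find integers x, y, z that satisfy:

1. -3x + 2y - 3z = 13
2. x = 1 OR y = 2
Yes

Take x = 0, y = 2, z = -3. Substituting into each constraint:
  (1) -3(0) + 2(2) - 3(-3) = 13 ✓
  (2) y = 2, target 2 ✓ (second branch holds)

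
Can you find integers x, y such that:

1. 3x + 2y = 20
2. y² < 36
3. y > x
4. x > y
No

A contradictory subset is {y > x, x > y}. No integer assignment can satisfy these jointly:

  - y > x: bounds one variable relative to another variable
  - x > y: bounds one variable relative to another variable

Direct contradiction: y > x and x > y cannot both hold.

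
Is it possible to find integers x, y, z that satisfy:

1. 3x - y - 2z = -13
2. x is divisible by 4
Yes

Take x = 0, y = 1, z = 6. Substituting into each constraint:
  (1) 3(0) + (-1) - 2(6) = -13 ✓
  (2) 0 = 4 × 0, remainder 0 ✓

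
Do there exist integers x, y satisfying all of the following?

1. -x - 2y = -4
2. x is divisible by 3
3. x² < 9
Yes

Take x = 0, y = 2. Substituting into each constraint:
  (1) 0 - 2(2) = -4 ✓
  (2) 0 = 3 × 0, remainder 0 ✓
  (3) x² = (0)² = 0, and 0 < 9 ✓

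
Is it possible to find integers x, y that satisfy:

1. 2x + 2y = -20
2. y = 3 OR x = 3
Yes

Take x = -13, y = 3. Substituting into each constraint:
  (1) 2(-13) + 2(3) = -20 ✓
  (2) y = 3, target 3 ✓ (first branch holds)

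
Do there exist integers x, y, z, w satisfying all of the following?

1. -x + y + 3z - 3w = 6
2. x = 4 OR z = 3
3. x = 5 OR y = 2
Yes

Take x = 2, y = 2, z = 3, w = 1. Substituting into each constraint:
  (1) (-2) + 2 + 3(3) - 3(1) = 6 ✓
  (2) z = 3, target 3 ✓ (second branch holds)
  (3) y = 2, target 2 ✓ (second branch holds)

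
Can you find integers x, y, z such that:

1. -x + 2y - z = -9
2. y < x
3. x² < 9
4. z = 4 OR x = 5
Yes

Take x = 1, y = -2, z = 4. Substituting into each constraint:
  (1) (-1) + 2(-2) + (-4) = -9 ✓
  (2) -2 < 1 ✓
  (3) x² = (1)² = 1, and 1 < 9 ✓
  (4) z = 4, target 4 ✓ (first branch holds)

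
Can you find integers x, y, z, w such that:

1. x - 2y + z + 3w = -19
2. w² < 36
Yes

Take x = 0, y = 0, z = -19, w = 0. Substituting into each constraint:
  (1) 0 - 2(0) + (-19) + 3(0) = -19 ✓
  (2) w² = (0)² = 0, and 0 < 36 ✓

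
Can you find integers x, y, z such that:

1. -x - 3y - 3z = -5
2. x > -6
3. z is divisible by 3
Yes

Take x = 2, y = 1, z = 0. Substituting into each constraint:
  (1) (-2) - 3(1) - 3(0) = -5 ✓
  (2) 2 > -6 ✓
  (3) 0 = 3 × 0, remainder 0 ✓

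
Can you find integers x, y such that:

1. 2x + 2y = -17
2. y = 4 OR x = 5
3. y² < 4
No

Even the single constraint (2x + 2y = -17) is infeasible over the integers.

  - 2x + 2y = -17: every term on the left is divisible by 2, so the LHS ≡ 0 (mod 2), but the RHS -17 is not — no integer solution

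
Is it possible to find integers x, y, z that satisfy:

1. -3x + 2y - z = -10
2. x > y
Yes

Take x = 0, y = -1, z = 8. Substituting into each constraint:
  (1) -3(0) + 2(-1) + (-8) = -10 ✓
  (2) 0 > -1 ✓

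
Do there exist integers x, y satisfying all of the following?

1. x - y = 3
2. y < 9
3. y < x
Yes

Take x = 0, y = -3. Substituting into each constraint:
  (1) 0 + 3 = 3 ✓
  (2) -3 < 9 ✓
  (3) -3 < 0 ✓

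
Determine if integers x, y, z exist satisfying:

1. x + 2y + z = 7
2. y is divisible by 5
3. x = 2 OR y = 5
Yes

Take x = 2, y = 0, z = 5. Substituting into each constraint:
  (1) 2 + 2(0) + 5 = 7 ✓
  (2) 0 = 5 × 0, remainder 0 ✓
  (3) x = 2, target 2 ✓ (first branch holds)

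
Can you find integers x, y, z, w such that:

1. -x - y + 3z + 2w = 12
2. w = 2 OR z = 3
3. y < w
Yes

Take x = -2, y = -1, z = 3, w = 0. Substituting into each constraint:
  (1) 2 + 1 + 3(3) + 2(0) = 12 ✓
  (2) z = 3, target 3 ✓ (second branch holds)
  (3) -1 < 0 ✓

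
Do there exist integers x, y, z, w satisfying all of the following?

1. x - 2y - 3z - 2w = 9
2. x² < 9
Yes

Take x = 0, y = 0, z = 1, w = -6. Substituting into each constraint:
  (1) 0 - 2(0) - 3(1) - 2(-6) = 9 ✓
  (2) x² = (0)² = 0, and 0 < 9 ✓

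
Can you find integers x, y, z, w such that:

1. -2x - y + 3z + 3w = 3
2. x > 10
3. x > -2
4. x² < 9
No

A contradictory subset is {x > 10, x² < 9}. No integer assignment can satisfy these jointly:

  - x > 10: bounds one variable relative to a constant
  - x² < 9: restricts x to |x| ≤ 2

Direct contradiction: the bounds on x require x ≥ 11 and x ≤ 2 simultaneously, which is empty.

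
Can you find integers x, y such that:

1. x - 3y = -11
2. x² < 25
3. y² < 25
Yes

Take x = -2, y = 3. Substituting into each constraint:
  (1) (-2) - 3(3) = -11 ✓
  (2) x² = (-2)² = 4, and 4 < 25 ✓
  (3) y² = (3)² = 9, and 9 < 25 ✓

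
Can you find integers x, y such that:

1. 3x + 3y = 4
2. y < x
No

Even the single constraint (3x + 3y = 4) is infeasible over the integers.

  - 3x + 3y = 4: every term on the left is divisible by 3, so the LHS ≡ 0 (mod 3), but the RHS 4 is not — no integer solution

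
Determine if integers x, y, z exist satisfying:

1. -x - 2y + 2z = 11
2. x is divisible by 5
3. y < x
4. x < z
Yes

Take x = 5, y = 4, z = 12. Substituting into each constraint:
  (1) (-5) - 2(4) + 2(12) = 11 ✓
  (2) 5 = 5 × 1, remainder 0 ✓
  (3) 4 < 5 ✓
  (4) 5 < 12 ✓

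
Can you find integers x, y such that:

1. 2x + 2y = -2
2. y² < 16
Yes

Take x = -1, y = 0. Substituting into each constraint:
  (1) 2(-1) + 2(0) = -2 ✓
  (2) y² = (0)² = 0, and 0 < 16 ✓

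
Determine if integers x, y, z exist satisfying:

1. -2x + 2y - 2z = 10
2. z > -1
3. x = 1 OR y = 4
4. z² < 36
Yes

Take x = 1, y = 6, z = 0. Substituting into each constraint:
  (1) -2(1) + 2(6) - 2(0) = 10 ✓
  (2) 0 > -1 ✓
  (3) x = 1, target 1 ✓ (first branch holds)
  (4) z² = (0)² = 0, and 0 < 36 ✓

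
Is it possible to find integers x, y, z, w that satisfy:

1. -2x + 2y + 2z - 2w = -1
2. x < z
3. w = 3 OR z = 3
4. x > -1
No

Even the single constraint (-2x + 2y + 2z - 2w = -1) is infeasible over the integers.

  - -2x + 2y + 2z - 2w = -1: every term on the left is divisible by 2, so the LHS ≡ 0 (mod 2), but the RHS -1 is not — no integer solution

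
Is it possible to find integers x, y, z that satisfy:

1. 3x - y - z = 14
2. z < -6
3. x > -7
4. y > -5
Yes

Take x = 2, y = 0, z = -8. Substituting into each constraint:
  (1) 3(2) + 0 + 8 = 14 ✓
  (2) -8 < -6 ✓
  (3) 2 > -7 ✓
  (4) 0 > -5 ✓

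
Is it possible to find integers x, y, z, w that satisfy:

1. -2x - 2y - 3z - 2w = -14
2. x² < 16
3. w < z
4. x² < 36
Yes

Take x = 0, y = 3, z = 2, w = 1. Substituting into each constraint:
  (1) -2(0) - 2(3) - 3(2) - 2(1) = -14 ✓
  (2) x² = (0)² = 0, and 0 < 16 ✓
  (3) 1 < 2 ✓
  (4) x² = (0)² = 0, and 0 < 36 ✓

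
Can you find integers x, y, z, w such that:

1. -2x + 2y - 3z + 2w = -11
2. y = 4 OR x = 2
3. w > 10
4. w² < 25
No

A contradictory subset is {w > 10, w² < 25}. No integer assignment can satisfy these jointly:

  - w > 10: bounds one variable relative to a constant
  - w² < 25: restricts w to |w| ≤ 4

Direct contradiction: the bounds on w require w ≥ 11 and w ≤ 4 simultaneously, which is empty.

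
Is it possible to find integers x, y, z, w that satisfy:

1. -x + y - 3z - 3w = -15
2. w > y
Yes

Take x = 0, y = 0, z = 4, w = 1. Substituting into each constraint:
  (1) 0 + 0 - 3(4) - 3(1) = -15 ✓
  (2) 1 > 0 ✓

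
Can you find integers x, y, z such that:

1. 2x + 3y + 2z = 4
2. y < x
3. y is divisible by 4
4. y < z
Yes

Take x = 1, y = 0, z = 1. Substituting into each constraint:
  (1) 2(1) + 3(0) + 2(1) = 4 ✓
  (2) 0 < 1 ✓
  (3) 0 = 4 × 0, remainder 0 ✓
  (4) 0 < 1 ✓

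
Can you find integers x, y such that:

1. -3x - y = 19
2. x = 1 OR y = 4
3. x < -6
No

The full constraint system is jointly infeasible over the integers. Each constraint and what it forces:

  - -3x - y = 19: is a linear equation tying the variables together
  - x = 1 OR y = 4: forces a choice: either x = 1 or y = 4
  - x < -6: bounds one variable relative to a constant

Split on the disjunction (x = 1 OR y = 4):
  • If x = 1: this contradicts the bound x ≤ -7.
  • If y = 4: with y = 4, every remaining term of the linear equation is divisible by 3, so the left side is ≡ 0 (mod 3); but the right side 23 ≡ 2 (mod 3). No integers can satisfy it.
Both branches are infeasible, so the system has no integer solution.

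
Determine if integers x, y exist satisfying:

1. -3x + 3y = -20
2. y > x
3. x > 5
No

Even the single constraint (-3x + 3y = -20) is infeasible over the integers.

  - -3x + 3y = -20: every term on the left is divisible by 3, so the LHS ≡ 0 (mod 3), but the RHS -20 is not — no integer solution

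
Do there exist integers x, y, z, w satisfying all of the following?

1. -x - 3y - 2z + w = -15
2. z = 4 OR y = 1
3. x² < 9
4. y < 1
Yes

Take x = 0, y = 0, z = 4, w = -7. Substituting into each constraint:
  (1) 0 - 3(0) - 2(4) + (-7) = -15 ✓
  (2) z = 4, target 4 ✓ (first branch holds)
  (3) x² = (0)² = 0, and 0 < 9 ✓
  (4) 0 < 1 ✓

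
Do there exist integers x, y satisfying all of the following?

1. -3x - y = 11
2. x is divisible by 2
Yes

Take x = 0, y = -11. Substituting into each constraint:
  (1) -3(0) + 11 = 11 ✓
  (2) 0 = 2 × 0, remainder 0 ✓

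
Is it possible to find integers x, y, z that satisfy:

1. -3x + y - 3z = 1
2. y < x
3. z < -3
Yes

Take x = 4, y = 1, z = -4. Substituting into each constraint:
  (1) -3(4) + 1 - 3(-4) = 1 ✓
  (2) 1 < 4 ✓
  (3) -4 < -3 ✓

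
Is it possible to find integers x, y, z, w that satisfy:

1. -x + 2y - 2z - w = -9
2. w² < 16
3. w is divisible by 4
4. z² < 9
Yes

Take x = 1, y = -4, z = 0, w = 0. Substituting into each constraint:
  (1) (-1) + 2(-4) - 2(0) + 0 = -9 ✓
  (2) w² = (0)² = 0, and 0 < 16 ✓
  (3) 0 = 4 × 0, remainder 0 ✓
  (4) z² = (0)² = 0, and 0 < 9 ✓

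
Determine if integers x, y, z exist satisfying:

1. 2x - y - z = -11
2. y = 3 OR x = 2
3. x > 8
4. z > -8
Yes

Take x = 9, y = 3, z = 26. Substituting into each constraint:
  (1) 2(9) + (-3) + (-26) = -11 ✓
  (2) y = 3, target 3 ✓ (first branch holds)
  (3) 9 > 8 ✓
  (4) 26 > -8 ✓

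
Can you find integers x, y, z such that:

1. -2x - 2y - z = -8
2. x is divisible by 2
Yes

Take x = 0, y = 0, z = 8. Substituting into each constraint:
  (1) -2(0) - 2(0) + (-8) = -8 ✓
  (2) 0 = 2 × 0, remainder 0 ✓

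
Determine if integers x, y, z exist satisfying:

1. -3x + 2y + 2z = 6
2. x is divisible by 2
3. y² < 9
Yes

Take x = 0, y = 0, z = 3. Substituting into each constraint:
  (1) -3(0) + 2(0) + 2(3) = 6 ✓
  (2) 0 = 2 × 0, remainder 0 ✓
  (3) y² = (0)² = 0, and 0 < 9 ✓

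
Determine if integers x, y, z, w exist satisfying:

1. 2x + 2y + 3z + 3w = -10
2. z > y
Yes

Take x = -9, y = 1, z = 2, w = 0. Substituting into each constraint:
  (1) 2(-9) + 2(1) + 3(2) + 3(0) = -10 ✓
  (2) 2 > 1 ✓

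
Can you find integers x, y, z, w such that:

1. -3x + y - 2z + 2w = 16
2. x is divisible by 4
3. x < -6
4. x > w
Yes

Take x = -8, y = 10, z = 0, w = -9. Substituting into each constraint:
  (1) -3(-8) + 10 - 2(0) + 2(-9) = 16 ✓
  (2) -8 = 4 × -2, remainder 0 ✓
  (3) -8 < -6 ✓
  (4) -8 > -9 ✓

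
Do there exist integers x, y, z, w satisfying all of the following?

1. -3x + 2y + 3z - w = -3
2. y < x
Yes

Take x = 1, y = 0, z = 0, w = 0. Substituting into each constraint:
  (1) -3(1) + 2(0) + 3(0) + 0 = -3 ✓
  (2) 0 < 1 ✓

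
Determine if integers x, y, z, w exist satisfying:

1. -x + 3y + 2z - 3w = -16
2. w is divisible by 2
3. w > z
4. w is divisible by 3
Yes

Take x = 14, y = 0, z = -1, w = 0. Substituting into each constraint:
  (1) (-14) + 3(0) + 2(-1) - 3(0) = -16 ✓
  (2) 0 = 2 × 0, remainder 0 ✓
  (3) 0 > -1 ✓
  (4) 0 = 3 × 0, remainder 0 ✓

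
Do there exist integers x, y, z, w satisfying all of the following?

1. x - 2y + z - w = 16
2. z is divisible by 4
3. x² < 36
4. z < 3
Yes

Take x = 2, y = 0, z = 0, w = -14. Substituting into each constraint:
  (1) 2 - 2(0) + 0 + 14 = 16 ✓
  (2) 0 = 4 × 0, remainder 0 ✓
  (3) x² = (2)² = 4, and 4 < 36 ✓
  (4) 0 < 3 ✓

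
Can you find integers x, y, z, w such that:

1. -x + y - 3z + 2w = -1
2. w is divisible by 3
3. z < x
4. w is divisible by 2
Yes

Take x = 1, y = 0, z = 0, w = 0. Substituting into each constraint:
  (1) (-1) + 0 - 3(0) + 2(0) = -1 ✓
  (2) 0 = 3 × 0, remainder 0 ✓
  (3) 0 < 1 ✓
  (4) 0 = 2 × 0, remainder 0 ✓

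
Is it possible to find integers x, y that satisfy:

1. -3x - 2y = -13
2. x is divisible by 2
No

The full constraint system is jointly infeasible over the integers. Each constraint and what it forces:

  - -3x - 2y = -13: is a linear equation tying the variables together
  - x is divisible by 2: restricts x to multiples of 2

Modular obstruction: writing x = 2x', every remaining term of the linear equation is divisible by 2, so the left side is ≡ 0 (mod 2); but the right side -13 ≡ 1 (mod 2). No integers can satisfy it.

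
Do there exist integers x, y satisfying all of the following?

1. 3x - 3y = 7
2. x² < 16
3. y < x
No

Even the single constraint (3x - 3y = 7) is infeasible over the integers.

  - 3x - 3y = 7: every term on the left is divisible by 3, so the LHS ≡ 0 (mod 3), but the RHS 7 is not — no integer solution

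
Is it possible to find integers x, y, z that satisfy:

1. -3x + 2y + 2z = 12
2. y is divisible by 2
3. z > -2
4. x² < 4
Yes

Take x = 0, y = 0, z = 6. Substituting into each constraint:
  (1) -3(0) + 2(0) + 2(6) = 12 ✓
  (2) 0 = 2 × 0, remainder 0 ✓
  (3) 6 > -2 ✓
  (4) x² = (0)² = 0, and 0 < 4 ✓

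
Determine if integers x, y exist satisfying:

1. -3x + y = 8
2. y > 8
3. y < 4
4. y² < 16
No

A contradictory subset is {y > 8, y < 4}. No integer assignment can satisfy these jointly:

  - y > 8: bounds one variable relative to a constant
  - y < 4: bounds one variable relative to a constant

Direct contradiction: the bounds on y require y ≥ 9 and y ≤ 3 simultaneously, which is empty.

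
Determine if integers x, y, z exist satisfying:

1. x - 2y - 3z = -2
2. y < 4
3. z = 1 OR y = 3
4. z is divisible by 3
Yes

Take x = 4, y = 3, z = 0. Substituting into each constraint:
  (1) 4 - 2(3) - 3(0) = -2 ✓
  (2) 3 < 4 ✓
  (3) y = 3, target 3 ✓ (second branch holds)
  (4) 0 = 3 × 0, remainder 0 ✓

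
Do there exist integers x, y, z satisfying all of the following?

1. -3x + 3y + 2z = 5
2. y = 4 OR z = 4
Yes

Take x = -1, y = 4, z = -5. Substituting into each constraint:
  (1) -3(-1) + 3(4) + 2(-5) = 5 ✓
  (2) y = 4, target 4 ✓ (first branch holds)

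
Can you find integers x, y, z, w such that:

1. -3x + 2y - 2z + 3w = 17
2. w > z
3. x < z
Yes

Take x = -1, y = 4, z = 0, w = 2. Substituting into each constraint:
  (1) -3(-1) + 2(4) - 2(0) + 3(2) = 17 ✓
  (2) 2 > 0 ✓
  (3) -1 < 0 ✓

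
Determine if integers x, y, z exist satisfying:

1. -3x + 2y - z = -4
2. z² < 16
Yes

Take x = 0, y = -2, z = 0. Substituting into each constraint:
  (1) -3(0) + 2(-2) + 0 = -4 ✓
  (2) z² = (0)² = 0, and 0 < 16 ✓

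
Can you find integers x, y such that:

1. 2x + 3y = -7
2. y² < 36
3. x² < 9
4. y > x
Yes

Take x = -2, y = -1. Substituting into each constraint:
  (1) 2(-2) + 3(-1) = -7 ✓
  (2) y² = (-1)² = 1, and 1 < 36 ✓
  (3) x² = (-2)² = 4, and 4 < 9 ✓
  (4) -1 > -2 ✓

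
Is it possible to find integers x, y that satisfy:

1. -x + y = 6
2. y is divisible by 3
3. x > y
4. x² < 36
No

A contradictory subset is {-x + y = 6, x > y}. No integer assignment can satisfy these jointly:

  - -x + y = 6: is a linear equation tying the variables together
  - x > y: bounds one variable relative to another variable

From the equation, x − y = -6, i.e. x − y = -6; but x > y requires x − y ≥ 1. Contradiction.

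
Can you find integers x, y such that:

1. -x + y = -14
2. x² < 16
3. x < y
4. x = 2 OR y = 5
No

A contradictory subset is {-x + y = -14, x < y}. No integer assignment can satisfy these jointly:

  - -x + y = -14: is a linear equation tying the variables together
  - x < y: bounds one variable relative to another variable

From the equation, x − y = 14, i.e. y − x = -14; but y > x requires y − x ≥ 1. Contradiction.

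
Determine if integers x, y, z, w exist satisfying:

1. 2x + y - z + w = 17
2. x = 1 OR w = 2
Yes

Take x = 0, y = 15, z = 0, w = 2. Substituting into each constraint:
  (1) 2(0) + 15 + 0 + 2 = 17 ✓
  (2) w = 2, target 2 ✓ (second branch holds)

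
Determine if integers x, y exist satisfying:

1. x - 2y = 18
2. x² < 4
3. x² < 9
Yes

Take x = 0, y = -9. Substituting into each constraint:
  (1) 0 - 2(-9) = 18 ✓
  (2) x² = (0)² = 0, and 0 < 4 ✓
  (3) x² = (0)² = 0, and 0 < 9 ✓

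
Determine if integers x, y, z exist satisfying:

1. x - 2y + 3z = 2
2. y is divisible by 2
Yes

Take x = 2, y = 0, z = 0. Substituting into each constraint:
  (1) 2 - 2(0) + 3(0) = 2 ✓
  (2) 0 = 2 × 0, remainder 0 ✓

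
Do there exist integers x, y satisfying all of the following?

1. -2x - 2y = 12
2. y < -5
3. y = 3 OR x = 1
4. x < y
No

A contradictory subset is {-2x - 2y = 12, y < -5, x < y}. No integer assignment can satisfy these jointly:

  - -2x - 2y = 12: is a linear equation tying the variables together
  - y < -5: bounds one variable relative to a constant
  - x < y: bounds one variable relative to another variable

Propagating the comparison: x < y and y ≤ -6 give x ≤ -7. Range argument: with x ∈ [−∞, -7], y ∈ [−∞, -6], the left side of the equation is at least 26, but the right side is 12 < 26. No integer solution exists.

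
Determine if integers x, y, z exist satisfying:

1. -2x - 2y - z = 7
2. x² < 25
Yes

Take x = 0, y = -4, z = 1. Substituting into each constraint:
  (1) -2(0) - 2(-4) + (-1) = 7 ✓
  (2) x² = (0)² = 0, and 0 < 25 ✓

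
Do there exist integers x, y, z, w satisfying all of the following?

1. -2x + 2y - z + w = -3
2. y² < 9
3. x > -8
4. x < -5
Yes

Take x = -6, y = 0, z = 0, w = -15. Substituting into each constraint:
  (1) -2(-6) + 2(0) + 0 + (-15) = -3 ✓
  (2) y² = (0)² = 0, and 0 < 9 ✓
  (3) -6 > -8 ✓
  (4) -6 < -5 ✓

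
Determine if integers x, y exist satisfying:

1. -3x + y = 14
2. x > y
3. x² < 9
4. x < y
No

A contradictory subset is {x > y, x < y}. No integer assignment can satisfy these jointly:

  - x > y: bounds one variable relative to another variable
  - x < y: bounds one variable relative to another variable

Direct contradiction: x > y and y > x cannot both hold.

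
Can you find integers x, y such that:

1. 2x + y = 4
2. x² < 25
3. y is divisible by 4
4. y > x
Yes

Take x = 0, y = 4. Substituting into each constraint:
  (1) 2(0) + 4 = 4 ✓
  (2) x² = (0)² = 0, and 0 < 25 ✓
  (3) 4 = 4 × 1, remainder 0 ✓
  (4) 4 > 0 ✓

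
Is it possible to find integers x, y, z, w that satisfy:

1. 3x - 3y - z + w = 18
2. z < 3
Yes

Take x = 6, y = 0, z = 0, w = 0. Substituting into each constraint:
  (1) 3(6) - 3(0) + 0 + 0 = 18 ✓
  (2) 0 < 3 ✓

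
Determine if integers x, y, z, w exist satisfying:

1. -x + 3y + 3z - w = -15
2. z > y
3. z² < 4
Yes

Take x = 0, y = 0, z = 1, w = 18. Substituting into each constraint:
  (1) 0 + 3(0) + 3(1) + (-18) = -15 ✓
  (2) 1 > 0 ✓
  (3) z² = (1)² = 1, and 1 < 4 ✓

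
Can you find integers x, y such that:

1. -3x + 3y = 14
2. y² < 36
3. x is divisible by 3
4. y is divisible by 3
No

Even the single constraint (-3x + 3y = 14) is infeasible over the integers.

  - -3x + 3y = 14: every term on the left is divisible by 3, so the LHS ≡ 0 (mod 3), but the RHS 14 is not — no integer solution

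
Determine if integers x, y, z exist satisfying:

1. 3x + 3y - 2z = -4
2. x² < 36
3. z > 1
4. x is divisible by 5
Yes

Take x = 0, y = 0, z = 2. Substituting into each constraint:
  (1) 3(0) + 3(0) - 2(2) = -4 ✓
  (2) x² = (0)² = 0, and 0 < 36 ✓
  (3) 2 > 1 ✓
  (4) 0 = 5 × 0, remainder 0 ✓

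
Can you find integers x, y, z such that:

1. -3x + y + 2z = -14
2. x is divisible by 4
Yes

Take x = 0, y = -14, z = 0. Substituting into each constraint:
  (1) -3(0) + (-14) + 2(0) = -14 ✓
  (2) 0 = 4 × 0, remainder 0 ✓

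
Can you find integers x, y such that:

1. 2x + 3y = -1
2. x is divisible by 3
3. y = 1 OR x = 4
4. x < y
No

The full constraint system is jointly infeasible over the integers. Each constraint and what it forces:

  - 2x + 3y = -1: is a linear equation tying the variables together
  - x is divisible by 3: restricts x to multiples of 3
  - y = 1 OR x = 4: forces a choice: either y = 1 or x = 4
  - x < y: bounds one variable relative to another variable

Modular obstruction: writing x = 3x', every remaining term of the linear equation is divisible by 3, so the left side is ≡ 0 (mod 3); but the right side -1 ≡ 2 (mod 3). No integers can satisfy it.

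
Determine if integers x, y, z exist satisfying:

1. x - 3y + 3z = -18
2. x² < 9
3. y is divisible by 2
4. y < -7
Yes

Take x = 0, y = -18, z = -24. Substituting into each constraint:
  (1) 0 - 3(-18) + 3(-24) = -18 ✓
  (2) x² = (0)² = 0, and 0 < 9 ✓
  (3) -18 = 2 × -9, remainder 0 ✓
  (4) -18 < -7 ✓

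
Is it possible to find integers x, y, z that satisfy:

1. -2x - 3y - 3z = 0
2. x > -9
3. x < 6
Yes

Take x = 0, y = 0, z = 0. Substituting into each constraint:
  (1) -2(0) - 3(0) - 3(0) = 0 ✓
  (2) 0 > -9 ✓
  (3) 0 < 6 ✓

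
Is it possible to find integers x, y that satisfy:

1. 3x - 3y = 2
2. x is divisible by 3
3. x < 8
No

Even the single constraint (3x - 3y = 2) is infeasible over the integers.

  - 3x - 3y = 2: every term on the left is divisible by 3, so the LHS ≡ 0 (mod 3), but the RHS 2 is not — no integer solution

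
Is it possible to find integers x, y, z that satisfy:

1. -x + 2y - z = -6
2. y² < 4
Yes

Take x = 6, y = 0, z = 0. Substituting into each constraint:
  (1) (-6) + 2(0) + 0 = -6 ✓
  (2) y² = (0)² = 0, and 0 < 4 ✓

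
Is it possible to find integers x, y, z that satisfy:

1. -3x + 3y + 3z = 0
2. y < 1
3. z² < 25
Yes

Take x = 0, y = 0, z = 0. Substituting into each constraint:
  (1) -3(0) + 3(0) + 3(0) = 0 ✓
  (2) 0 < 1 ✓
  (3) z² = (0)² = 0, and 0 < 25 ✓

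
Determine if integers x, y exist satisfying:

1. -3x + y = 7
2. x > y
Yes

Take x = -4, y = -5. Substituting into each constraint:
  (1) -3(-4) + (-5) = 7 ✓
  (2) -4 > -5 ✓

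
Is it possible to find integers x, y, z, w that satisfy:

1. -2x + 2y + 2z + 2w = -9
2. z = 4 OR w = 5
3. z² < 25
No

Even the single constraint (-2x + 2y + 2z + 2w = -9) is infeasible over the integers.

  - -2x + 2y + 2z + 2w = -9: every term on the left is divisible by 2, so the LHS ≡ 0 (mod 2), but the RHS -9 is not — no integer solution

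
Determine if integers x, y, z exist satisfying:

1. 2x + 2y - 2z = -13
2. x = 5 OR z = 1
No

Even the single constraint (2x + 2y - 2z = -13) is infeasible over the integers.

  - 2x + 2y - 2z = -13: every term on the left is divisible by 2, so the LHS ≡ 0 (mod 2), but the RHS -13 is not — no integer solution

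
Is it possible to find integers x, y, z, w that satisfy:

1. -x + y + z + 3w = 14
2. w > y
Yes

Take x = 0, y = -1, z = 15, w = 0. Substituting into each constraint:
  (1) 0 + (-1) + 15 + 3(0) = 14 ✓
  (2) 0 > -1 ✓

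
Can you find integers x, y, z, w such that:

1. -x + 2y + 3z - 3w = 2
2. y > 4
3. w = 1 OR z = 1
Yes

Take x = 11, y = 5, z = 1, w = 0. Substituting into each constraint:
  (1) (-11) + 2(5) + 3(1) - 3(0) = 2 ✓
  (2) 5 > 4 ✓
  (3) z = 1, target 1 ✓ (second branch holds)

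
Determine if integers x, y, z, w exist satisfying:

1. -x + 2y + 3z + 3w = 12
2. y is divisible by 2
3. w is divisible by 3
Yes

Take x = -12, y = 0, z = 0, w = 0. Substituting into each constraint:
  (1) 12 + 2(0) + 3(0) + 3(0) = 12 ✓
  (2) 0 = 2 × 0, remainder 0 ✓
  (3) 0 = 3 × 0, remainder 0 ✓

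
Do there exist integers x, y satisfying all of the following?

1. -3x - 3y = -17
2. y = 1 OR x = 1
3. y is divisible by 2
No

Even the single constraint (-3x - 3y = -17) is infeasible over the integers.

  - -3x - 3y = -17: every term on the left is divisible by 3, so the LHS ≡ 0 (mod 3), but the RHS -17 is not — no integer solution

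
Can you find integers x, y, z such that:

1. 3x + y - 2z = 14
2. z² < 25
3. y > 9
Yes

Take x = 0, y = 14, z = 0. Substituting into each constraint:
  (1) 3(0) + 14 - 2(0) = 14 ✓
  (2) z² = (0)² = 0, and 0 < 25 ✓
  (3) 14 > 9 ✓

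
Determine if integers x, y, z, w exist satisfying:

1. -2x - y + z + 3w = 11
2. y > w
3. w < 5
Yes

Take x = -7, y = 0, z = 0, w = -1. Substituting into each constraint:
  (1) -2(-7) + 0 + 0 + 3(-1) = 11 ✓
  (2) 0 > -1 ✓
  (3) -1 < 5 ✓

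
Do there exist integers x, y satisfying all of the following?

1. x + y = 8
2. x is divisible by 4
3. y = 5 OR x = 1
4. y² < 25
No

A contradictory subset is {x is divisible by 4, y = 5 OR x = 1, y² < 25}. No integer assignment can satisfy these jointly:

  - x is divisible by 4: restricts x to multiples of 4
  - y = 5 OR x = 1: forces a choice: either y = 5 or x = 1
  - y² < 25: restricts y to |y| ≤ 4

Split on the disjunction (y = 5 OR x = 1):
  • If y = 5: this contradicts y² < 25, which requires |y| ≤ 4.
  • If x = 1: this contradicts the divisibility constraint — 1 is not a multiple of 4.
Both branches are infeasible, so the system has no integer solution.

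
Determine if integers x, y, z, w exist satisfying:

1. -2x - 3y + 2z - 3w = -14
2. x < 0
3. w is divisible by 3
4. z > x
Yes

Take x = -1, y = 6, z = 1, w = 0. Substituting into each constraint:
  (1) -2(-1) - 3(6) + 2(1) - 3(0) = -14 ✓
  (2) -1 < 0 ✓
  (3) 0 = 3 × 0, remainder 0 ✓
  (4) 1 > -1 ✓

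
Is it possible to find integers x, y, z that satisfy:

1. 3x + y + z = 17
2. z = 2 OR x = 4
Yes

Take x = 3, y = 6, z = 2. Substituting into each constraint:
  (1) 3(3) + 6 + 2 = 17 ✓
  (2) z = 2, target 2 ✓ (first branch holds)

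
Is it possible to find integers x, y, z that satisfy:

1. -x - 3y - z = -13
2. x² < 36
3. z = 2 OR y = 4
Yes

Take x = 2, y = 3, z = 2. Substituting into each constraint:
  (1) (-2) - 3(3) + (-2) = -13 ✓
  (2) x² = (2)² = 4, and 4 < 36 ✓
  (3) z = 2, target 2 ✓ (first branch holds)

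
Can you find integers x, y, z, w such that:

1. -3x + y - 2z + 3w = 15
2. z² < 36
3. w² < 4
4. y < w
Yes

Take x = -4, y = 0, z = 0, w = 1. Substituting into each constraint:
  (1) -3(-4) + 0 - 2(0) + 3(1) = 15 ✓
  (2) z² = (0)² = 0, and 0 < 36 ✓
  (3) w² = (1)² = 1, and 1 < 4 ✓
  (4) 0 < 1 ✓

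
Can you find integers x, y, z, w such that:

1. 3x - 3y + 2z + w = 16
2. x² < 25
Yes

Take x = 4, y = 0, z = 2, w = 0. Substituting into each constraint:
  (1) 3(4) - 3(0) + 2(2) + 0 = 16 ✓
  (2) x² = (4)² = 16, and 16 < 25 ✓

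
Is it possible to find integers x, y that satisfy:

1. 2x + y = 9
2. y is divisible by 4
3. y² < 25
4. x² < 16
No

A contradictory subset is {2x + y = 9, y is divisible by 4}. No integer assignment can satisfy these jointly:

  - 2x + y = 9: is a linear equation tying the variables together
  - y is divisible by 4: restricts y to multiples of 4

Modular obstruction: writing y = 4y', every remaining term of the linear equation is divisible by 2, so the left side is ≡ 0 (mod 2); but the right side 9 ≡ 1 (mod 2). No integers can satisfy it.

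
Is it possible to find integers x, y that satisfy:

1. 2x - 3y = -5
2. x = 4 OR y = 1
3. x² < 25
Yes

Take x = -1, y = 1. Substituting into each constraint:
  (1) 2(-1) - 3(1) = -5 ✓
  (2) y = 1, target 1 ✓ (second branch holds)
  (3) x² = (-1)² = 1, and 1 < 25 ✓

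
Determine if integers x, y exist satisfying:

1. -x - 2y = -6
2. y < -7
Yes

Take x = 22, y = -8. Substituting into each constraint:
  (1) (-22) - 2(-8) = -6 ✓
  (2) -8 < -7 ✓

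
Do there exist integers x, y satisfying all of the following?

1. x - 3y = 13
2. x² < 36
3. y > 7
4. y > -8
No

A contradictory subset is {x - 3y = 13, x² < 36, y > 7}. No integer assignment can satisfy these jointly:

  - x - 3y = 13: is a linear equation tying the variables together
  - x² < 36: restricts x to |x| ≤ 5
  - y > 7: bounds one variable relative to a constant

Range argument: with x ∈ [-5, 5], y ∈ [8, ∞], the left side of the equation is at most -19, but the right side is 13 > -19. No integer solution exists.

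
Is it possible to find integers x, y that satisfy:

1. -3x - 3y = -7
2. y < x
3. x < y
No

Even the single constraint (-3x - 3y = -7) is infeasible over the integers.

  - -3x - 3y = -7: every term on the left is divisible by 3, so the LHS ≡ 0 (mod 3), but the RHS -7 is not — no integer solution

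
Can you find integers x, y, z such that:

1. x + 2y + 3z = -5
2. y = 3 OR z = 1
Yes

Take x = 0, y = -4, z = 1. Substituting into each constraint:
  (1) 0 + 2(-4) + 3(1) = -5 ✓
  (2) z = 1, target 1 ✓ (second branch holds)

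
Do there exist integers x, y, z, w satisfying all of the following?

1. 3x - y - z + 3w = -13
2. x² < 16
Yes

Take x = 0, y = 13, z = 0, w = 0. Substituting into each constraint:
  (1) 3(0) + (-13) + 0 + 3(0) = -13 ✓
  (2) x² = (0)² = 0, and 0 < 16 ✓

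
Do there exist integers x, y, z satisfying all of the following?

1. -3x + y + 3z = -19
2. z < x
Yes

Take x = 0, y = -16, z = -1. Substituting into each constraint:
  (1) -3(0) + (-16) + 3(-1) = -19 ✓
  (2) -1 < 0 ✓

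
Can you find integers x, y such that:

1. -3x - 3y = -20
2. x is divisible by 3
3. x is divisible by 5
No

Even the single constraint (-3x - 3y = -20) is infeasible over the integers.

  - -3x - 3y = -20: every term on the left is divisible by 3, so the LHS ≡ 0 (mod 3), but the RHS -20 is not — no integer solution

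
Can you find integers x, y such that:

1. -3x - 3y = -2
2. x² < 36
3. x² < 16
No

Even the single constraint (-3x - 3y = -2) is infeasible over the integers.

  - -3x - 3y = -2: every term on the left is divisible by 3, so the LHS ≡ 0 (mod 3), but the RHS -2 is not — no integer solution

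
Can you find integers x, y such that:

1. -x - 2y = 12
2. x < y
Yes

Take x = -12, y = 0. Substituting into each constraint:
  (1) 12 - 2(0) = 12 ✓
  (2) -12 < 0 ✓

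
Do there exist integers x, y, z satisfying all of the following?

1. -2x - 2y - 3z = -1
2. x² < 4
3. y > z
Yes

Take x = 0, y = 2, z = -1. Substituting into each constraint:
  (1) -2(0) - 2(2) - 3(-1) = -1 ✓
  (2) x² = (0)² = 0, and 0 < 4 ✓
  (3) 2 > -1 ✓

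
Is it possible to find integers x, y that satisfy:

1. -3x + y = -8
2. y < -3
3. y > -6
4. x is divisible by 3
No

The full constraint system is jointly infeasible over the integers. Each constraint and what it forces:

  - -3x + y = -8: is a linear equation tying the variables together
  - y < -3: bounds one variable relative to a constant
  - y > -6: bounds one variable relative to a constant
  - x is divisible by 3: restricts x to multiples of 3

The bounds confine y to {-5, -4}. For each value, substitute into the equation:
  • y = -5: the equation forces x = 1, but 3 does not divide 1.
  • y = -4: the equation gives -3x = -4, so x would not be an integer.
Every case fails, so no integer solution exists.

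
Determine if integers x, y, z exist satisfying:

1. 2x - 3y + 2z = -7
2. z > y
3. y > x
Yes

Take x = -4, y = 1, z = 2. Substituting into each constraint:
  (1) 2(-4) - 3(1) + 2(2) = -7 ✓
  (2) 2 > 1 ✓
  (3) 1 > -4 ✓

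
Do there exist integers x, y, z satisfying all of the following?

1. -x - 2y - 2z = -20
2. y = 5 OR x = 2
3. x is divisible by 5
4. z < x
Yes

Take x = 10, y = 5, z = 0. Substituting into each constraint:
  (1) (-10) - 2(5) - 2(0) = -20 ✓
  (2) y = 5, target 5 ✓ (first branch holds)
  (3) 10 = 5 × 2, remainder 0 ✓
  (4) 0 < 10 ✓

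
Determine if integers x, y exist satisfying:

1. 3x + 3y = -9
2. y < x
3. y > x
No

A contradictory subset is {y < x, y > x}. No integer assignment can satisfy these jointly:

  - y < x: bounds one variable relative to another variable
  - y > x: bounds one variable relative to another variable

Direct contradiction: x > y and y > x cannot both hold.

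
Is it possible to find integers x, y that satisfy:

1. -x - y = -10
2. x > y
Yes

Take x = 6, y = 4. Substituting into each constraint:
  (1) (-6) + (-4) = -10 ✓
  (2) 6 > 4 ✓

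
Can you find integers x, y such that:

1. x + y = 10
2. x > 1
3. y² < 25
Yes

Take x = 10, y = 0. Substituting into each constraint:
  (1) 10 + 0 = 10 ✓
  (2) 10 > 1 ✓
  (3) y² = (0)² = 0, and 0 < 25 ✓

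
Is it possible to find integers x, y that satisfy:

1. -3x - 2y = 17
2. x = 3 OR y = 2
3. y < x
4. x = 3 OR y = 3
Yes

Take x = 3, y = -13. Substituting into each constraint:
  (1) -3(3) - 2(-13) = 17 ✓
  (2) x = 3, target 3 ✓ (first branch holds)
  (3) -13 < 3 ✓
  (4) x = 3, target 3 ✓ (first branch holds)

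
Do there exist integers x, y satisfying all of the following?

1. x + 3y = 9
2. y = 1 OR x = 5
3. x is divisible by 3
Yes

Take x = 6, y = 1. Substituting into each constraint:
  (1) 6 + 3(1) = 9 ✓
  (2) y = 1, target 1 ✓ (first branch holds)
  (3) 6 = 3 × 2, remainder 0 ✓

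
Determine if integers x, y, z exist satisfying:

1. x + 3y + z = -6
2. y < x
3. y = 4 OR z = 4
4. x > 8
Yes

Take x = 9, y = 4, z = -27. Substituting into each constraint:
  (1) 9 + 3(4) + (-27) = -6 ✓
  (2) 4 < 9 ✓
  (3) y = 4, target 4 ✓ (first branch holds)
  (4) 9 > 8 ✓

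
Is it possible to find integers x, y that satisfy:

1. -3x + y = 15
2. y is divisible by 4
Yes

Take x = -5, y = 0. Substituting into each constraint:
  (1) -3(-5) + 0 = 15 ✓
  (2) 0 = 4 × 0, remainder 0 ✓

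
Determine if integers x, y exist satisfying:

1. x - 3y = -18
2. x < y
Yes

Take x = 6, y = 8. Substituting into each constraint:
  (1) 6 - 3(8) = -18 ✓
  (2) 6 < 8 ✓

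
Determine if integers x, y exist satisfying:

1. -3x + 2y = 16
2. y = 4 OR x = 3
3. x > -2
No

The full constraint system is jointly infeasible over the integers. Each constraint and what it forces:

  - -3x + 2y = 16: is a linear equation tying the variables together
  - y = 4 OR x = 3: forces a choice: either y = 4 or x = 3
  - x > -2: bounds one variable relative to a constant

Split on the disjunction (y = 4 OR x = 3):
  • If y = 4: with y = 4, every remaining term of the linear equation is divisible by 3, so the left side is ≡ 0 (mod 3); but the right side 8 ≡ 2 (mod 3). No integers can satisfy it.
  • If x = 3: with x = 3, every remaining term of the linear equation is divisible by 2, so the left side is ≡ 0 (mod 2); but the right side 25 ≡ 1 (mod 2). No integers can satisfy it.
Both branches are infeasible, so the system has no integer solution.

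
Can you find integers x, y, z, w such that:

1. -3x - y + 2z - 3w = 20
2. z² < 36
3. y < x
Yes

Take x = 2, y = 1, z = 0, w = -9. Substituting into each constraint:
  (1) -3(2) + (-1) + 2(0) - 3(-9) = 20 ✓
  (2) z² = (0)² = 0, and 0 < 36 ✓
  (3) 1 < 2 ✓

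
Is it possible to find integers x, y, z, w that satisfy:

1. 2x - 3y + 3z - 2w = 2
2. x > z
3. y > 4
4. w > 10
Yes

Take x = 21, y = 6, z = 0, w = 11. Substituting into each constraint:
  (1) 2(21) - 3(6) + 3(0) - 2(11) = 2 ✓
  (2) 21 > 0 ✓
  (3) 6 > 4 ✓
  (4) 11 > 10 ✓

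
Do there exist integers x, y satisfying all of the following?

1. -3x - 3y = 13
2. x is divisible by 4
No

Even the single constraint (-3x - 3y = 13) is infeasible over the integers.

  - -3x - 3y = 13: every term on the left is divisible by 3, so the LHS ≡ 0 (mod 3), but the RHS 13 is not — no integer solution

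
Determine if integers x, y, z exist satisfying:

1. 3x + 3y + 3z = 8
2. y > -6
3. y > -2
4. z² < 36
No

Even the single constraint (3x + 3y + 3z = 8) is infeasible over the integers.

  - 3x + 3y + 3z = 8: every term on the left is divisible by 3, so the LHS ≡ 0 (mod 3), but the RHS 8 is not — no integer solution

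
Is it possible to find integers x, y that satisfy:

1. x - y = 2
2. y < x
Yes

Take x = 0, y = -2. Substituting into each constraint:
  (1) 0 + 2 = 2 ✓
  (2) -2 < 0 ✓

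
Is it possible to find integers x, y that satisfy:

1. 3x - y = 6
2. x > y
Yes

Take x = 2, y = 0. Substituting into each constraint:
  (1) 3(2) + 0 = 6 ✓
  (2) 2 > 0 ✓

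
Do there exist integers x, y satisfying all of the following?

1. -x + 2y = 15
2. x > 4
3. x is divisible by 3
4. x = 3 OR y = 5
No

A contradictory subset is {-x + 2y = 15, x > 4, x = 3 OR y = 5}. No integer assignment can satisfy these jointly:

  - -x + 2y = 15: is a linear equation tying the variables together
  - x > 4: bounds one variable relative to a constant
  - x = 3 OR y = 5: forces a choice: either x = 3 or y = 5

Split on the disjunction (x = 3 OR y = 5):
  • If x = 3: this contradicts the bound x ≥ 5.
  • If y = 5: the equation forces x = -5, which contradicts the bound x ≥ 5.
Both branches are infeasible, so the system has no integer solution.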